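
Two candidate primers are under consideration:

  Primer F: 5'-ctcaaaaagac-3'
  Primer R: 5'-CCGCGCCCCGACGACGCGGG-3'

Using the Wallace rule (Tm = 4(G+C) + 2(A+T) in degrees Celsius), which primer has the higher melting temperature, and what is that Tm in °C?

Primer R, 76°C

Primer F: A+T=7, G+C=4 → Tm = 2(7)+4(4) = 30°C
Primer R: A+T=2, G+C=18 → Tm = 2(2)+4(18) = 76°C
30°C vs 76°C → primer R is higher.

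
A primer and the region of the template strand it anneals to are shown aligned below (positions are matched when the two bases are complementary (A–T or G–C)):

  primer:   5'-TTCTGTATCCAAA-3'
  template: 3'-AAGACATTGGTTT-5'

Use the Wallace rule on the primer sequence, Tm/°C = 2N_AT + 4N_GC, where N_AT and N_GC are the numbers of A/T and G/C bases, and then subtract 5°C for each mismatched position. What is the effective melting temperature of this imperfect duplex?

29°C

Primer base counts: A=4, T=5, G=1, C=3 → A+T=9, G+C=4
Perfect-match Tm = 2(9) + 4(4) = 18 + 16 = 34°C
Mismatches (positions where the bases are not complementary): 1 (at position 8)
Effective Tm = 34 − 1×5 = 34 − 5 = 29°C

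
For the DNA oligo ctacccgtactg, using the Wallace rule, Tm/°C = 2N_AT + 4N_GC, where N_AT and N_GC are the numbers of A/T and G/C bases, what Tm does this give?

T=3, G=2, A=2, C=5
So N_AT = 5 and N_GC = 7.
Tm = 4·7 + 2·5 = 28 + 10 = 38°C

38°C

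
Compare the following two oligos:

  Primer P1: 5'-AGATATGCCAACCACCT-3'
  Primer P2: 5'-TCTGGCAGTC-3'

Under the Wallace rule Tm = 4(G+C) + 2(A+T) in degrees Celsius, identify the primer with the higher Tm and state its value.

Primer P1, 50°C

Primer P1: A+T=9, G+C=8 → Tm = 2(9)+4(8) = 50°C
Primer P2: A+T=4, G+C=6 → Tm = 2(4)+4(6) = 32°C
50°C vs 32°C → primer P1 is higher.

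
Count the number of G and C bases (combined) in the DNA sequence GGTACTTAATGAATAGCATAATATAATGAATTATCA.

Counting bases: T=12, A=16, G=5, C=3
G+C = 5 + 3 = 8

8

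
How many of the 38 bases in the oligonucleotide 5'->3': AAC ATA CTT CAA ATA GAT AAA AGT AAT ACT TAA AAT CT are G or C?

7

G=2, T=11, A=20, C=5
G+C = 2 + 5 = 7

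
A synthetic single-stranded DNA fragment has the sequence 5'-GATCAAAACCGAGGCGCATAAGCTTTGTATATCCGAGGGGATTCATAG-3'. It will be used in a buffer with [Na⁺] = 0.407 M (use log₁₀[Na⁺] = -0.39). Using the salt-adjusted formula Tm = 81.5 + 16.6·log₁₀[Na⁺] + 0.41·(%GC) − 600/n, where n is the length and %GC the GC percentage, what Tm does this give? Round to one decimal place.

Length n = 48. Base counts: C=9, A=15, G=13, T=11
G+C = 22, so %GC = 22/48 × 100 = 45.833%
Salt term: 16.6 × (-0.39) = -6.474
GC term: 0.41 × 45.833 = 18.792; length term: −600/48 = −12.5
Tm = 81.5 + (-6.474) + 18.792 − 12.5 = 81.318 → 81.3°C

81.3°C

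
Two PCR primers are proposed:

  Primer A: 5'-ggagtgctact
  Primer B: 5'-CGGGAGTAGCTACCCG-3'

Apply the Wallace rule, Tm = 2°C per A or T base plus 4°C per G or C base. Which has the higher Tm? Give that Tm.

Primer B, 54°C

Primer A: A+T=5, G+C=6 → Tm = 2(5)+4(6) = 34°C
Primer B: A+T=5, G+C=11 → Tm = 2(5)+4(11) = 54°C
34°C vs 54°C → primer B is higher.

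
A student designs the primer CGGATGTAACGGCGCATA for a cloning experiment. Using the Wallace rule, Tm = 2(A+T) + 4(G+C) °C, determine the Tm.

Scanning the sequence gives C=4, G=6, T=3, A=5.
A+T = 8, G+C = 10
Tm = 2×8 + 4×10 = 56°C

56°C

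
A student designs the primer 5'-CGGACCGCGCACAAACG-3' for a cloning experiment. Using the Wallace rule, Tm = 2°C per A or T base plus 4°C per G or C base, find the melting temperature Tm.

Base counts: G=5, A=5, T=0, C=7
AT pairs contribute 5, GC pairs contribute 12.
Tm = 4·12 + 2·5 = 48 + 10 = 58°C

58°C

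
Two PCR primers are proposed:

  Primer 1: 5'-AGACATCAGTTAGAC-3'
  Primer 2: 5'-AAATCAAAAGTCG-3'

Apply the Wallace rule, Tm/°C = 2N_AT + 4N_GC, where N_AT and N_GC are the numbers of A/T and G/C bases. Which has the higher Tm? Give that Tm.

Primer 1: A+T=9, G+C=6 → Tm = 2(9)+4(6) = 42°C
Primer 2: A+T=9, G+C=4 → Tm = 2(9)+4(4) = 34°C
42°C vs 34°C → primer 1 is higher.

Primer 1, 42°C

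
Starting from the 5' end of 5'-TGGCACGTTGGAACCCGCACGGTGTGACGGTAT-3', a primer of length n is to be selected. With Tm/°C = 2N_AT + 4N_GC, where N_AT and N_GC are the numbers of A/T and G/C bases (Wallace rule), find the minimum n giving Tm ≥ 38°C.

First 11 bases: TGGCACGTTGG → Tm = 36°C (< 38°C)
First 12 bases: TGGCACGTTGGA → Tm = 38°C (≥ 38°C)
Since every base adds ≥2°C, Tm only increases with n, so the threshold is first crossed at n = 12.

n = 12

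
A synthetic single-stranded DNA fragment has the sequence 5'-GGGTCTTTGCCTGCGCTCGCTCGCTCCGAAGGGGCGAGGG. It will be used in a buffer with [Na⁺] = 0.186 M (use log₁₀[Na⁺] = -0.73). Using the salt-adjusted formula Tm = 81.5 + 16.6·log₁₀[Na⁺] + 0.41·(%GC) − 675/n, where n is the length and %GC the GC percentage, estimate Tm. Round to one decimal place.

82.2°C

Length n = 40. Scanning the sequence gives C=12, A=3, G=17, T=8.
G+C = 29, so %GC = 29/40 × 100 = 72.5%
Salt term: 16.6 × (-0.73) = -12.118
GC term: 0.41 × 72.5 = 29.725; length term: −675/40 = −16.875
Tm = 81.5 + (-12.118) + 29.725 − 16.875 = 82.232 → 82.2°C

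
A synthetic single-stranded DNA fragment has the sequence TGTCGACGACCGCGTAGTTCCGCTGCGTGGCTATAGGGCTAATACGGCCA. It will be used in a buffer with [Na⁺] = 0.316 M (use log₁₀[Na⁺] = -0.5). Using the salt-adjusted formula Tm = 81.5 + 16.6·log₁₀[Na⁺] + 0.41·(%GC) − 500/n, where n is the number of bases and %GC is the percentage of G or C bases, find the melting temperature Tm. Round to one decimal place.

87.8°C

Length n = 50. Counting bases: C=14, T=11, A=9, G=16
G+C = 30, so %GC = 30/50 × 100 = 60%
Salt term: 16.6 × (-0.5) = -8.3
GC term: 0.41 × 60 = 24.6; length term: −500/50 = −10
Tm = 81.5 + (-8.3) + 24.6 − 10 = 87.8 → 87.8°C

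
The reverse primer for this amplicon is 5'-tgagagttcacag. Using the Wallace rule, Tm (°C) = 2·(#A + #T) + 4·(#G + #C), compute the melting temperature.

38°C

Base counts: T=3, C=2, G=4, A=4
AT pairs contribute 7, GC pairs contribute 6.
Tm = 2(7) + 4(6) = 14 + 24 = 38°C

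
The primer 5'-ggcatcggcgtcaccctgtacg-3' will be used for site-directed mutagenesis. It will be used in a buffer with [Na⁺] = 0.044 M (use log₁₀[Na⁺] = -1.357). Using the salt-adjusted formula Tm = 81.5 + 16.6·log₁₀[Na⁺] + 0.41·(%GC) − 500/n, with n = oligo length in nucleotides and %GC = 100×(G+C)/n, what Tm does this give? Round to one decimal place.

Length n = 22. Base counts: A=3, C=8, G=7, T=4
G+C = 15, so %GC = 15/22 × 100 = 68.182%
Salt term: 16.6 × (-1.357) = -22.526
GC term: 0.41 × 68.182 = 27.955; length term: −500/22 = −22.727
Tm = 81.5 + (-22.526) + 27.955 − 22.727 = 64.202 → 64.2°C

64.2°C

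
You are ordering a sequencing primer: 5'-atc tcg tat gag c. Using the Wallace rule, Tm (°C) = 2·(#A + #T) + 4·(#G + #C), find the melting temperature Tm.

Base counts: T=4, G=3, A=3, C=3
AT pairs contribute 7, GC pairs contribute 6.
Tm = 2(7) + 4(6) = 14 + 24 = 38°C

38°C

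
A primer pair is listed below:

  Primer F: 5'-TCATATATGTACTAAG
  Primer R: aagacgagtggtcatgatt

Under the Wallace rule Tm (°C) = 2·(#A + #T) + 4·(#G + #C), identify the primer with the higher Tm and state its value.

Primer F: A+T=12, G+C=4 → Tm = 2(12)+4(4) = 40°C
Primer R: A+T=11, G+C=8 → Tm = 2(11)+4(8) = 54°C
40°C vs 54°C → primer R is higher.

Primer R, 54°C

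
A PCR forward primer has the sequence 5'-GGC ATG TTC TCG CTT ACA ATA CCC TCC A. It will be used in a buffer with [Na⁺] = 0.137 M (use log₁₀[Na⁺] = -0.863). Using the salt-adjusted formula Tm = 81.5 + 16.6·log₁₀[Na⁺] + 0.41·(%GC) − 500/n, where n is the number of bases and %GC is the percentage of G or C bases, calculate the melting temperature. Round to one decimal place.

69.8°C

Length n = 28. G=4, A=6, C=10, T=8
G+C = 14, so %GC = 14/28 × 100 = 50%
Salt term: 16.6 × (-0.863) = -14.326
GC term: 0.41 × 50 = 20.5; length term: −500/28 = −17.857
Tm = 81.5 + (-14.326) + 20.5 − 17.857 = 69.817 → 69.8°C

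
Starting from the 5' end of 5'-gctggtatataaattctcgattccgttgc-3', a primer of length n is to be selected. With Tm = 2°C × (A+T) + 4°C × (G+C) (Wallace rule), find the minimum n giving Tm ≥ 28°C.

n = 10

First 9 bases: GCTGGTATA → Tm = 26°C (< 28°C)
First 10 bases: GCTGGTATAT → Tm = 28°C (≥ 28°C)
Since every base adds ≥2°C, Tm only increases with n, so the threshold is first crossed at n = 10.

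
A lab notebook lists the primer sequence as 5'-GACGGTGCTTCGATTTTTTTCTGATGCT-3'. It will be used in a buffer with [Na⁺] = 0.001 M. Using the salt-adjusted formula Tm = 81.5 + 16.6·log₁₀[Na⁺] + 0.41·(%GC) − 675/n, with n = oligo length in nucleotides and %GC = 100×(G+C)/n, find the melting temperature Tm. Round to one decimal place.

Length n = 28. G=7, C=5, T=13, A=3
G+C = 12, so %GC = 12/28 × 100 = 42.857%
Salt term: 16.6 × (-3) = -49.8
GC term: 0.41 × 42.857 = 17.571; length term: −675/28 = −24.107
Tm = 81.5 + (-49.8) + 17.571 − 24.107 = 25.164 → 25.2°C

25.2°C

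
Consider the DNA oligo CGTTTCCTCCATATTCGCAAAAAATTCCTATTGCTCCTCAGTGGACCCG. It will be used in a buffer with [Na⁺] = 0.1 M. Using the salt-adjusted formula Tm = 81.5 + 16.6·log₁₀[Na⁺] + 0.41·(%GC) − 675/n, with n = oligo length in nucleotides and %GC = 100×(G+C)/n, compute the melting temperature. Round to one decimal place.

Length n = 49. A=11, C=16, G=7, T=15
G+C = 23, so %GC = 23/49 × 100 = 46.939%
Salt term: 16.6 × (-1) = -16.6
GC term: 0.41 × 46.939 = 19.245; length term: −675/49 = −13.776
Tm = 81.5 + (-16.6) + 19.245 − 13.776 = 70.369 → 70.4°C

70.4°C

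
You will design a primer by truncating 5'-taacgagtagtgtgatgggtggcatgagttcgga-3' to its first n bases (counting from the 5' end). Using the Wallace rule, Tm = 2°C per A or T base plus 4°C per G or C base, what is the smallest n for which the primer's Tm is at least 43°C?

First 15 bases: TAACGAGTAGTGTGA → Tm = 42°C (< 43°C)
First 16 bases: TAACGAGTAGTGTGAT → Tm = 44°C (≥ 43°C)
Each additional base adds 2°C (A/T) or 4°C (G/C), so Tm is non-decreasing in n; n = 16 is the first length to reach 43°C.

n = 16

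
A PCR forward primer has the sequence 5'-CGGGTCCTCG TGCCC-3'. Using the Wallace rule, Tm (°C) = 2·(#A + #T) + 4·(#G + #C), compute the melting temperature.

54°C

T=3, A=0, C=7, G=5
AT pairs contribute 3, GC pairs contribute 12.
Tm = 2×3 + 4×12 = 54°C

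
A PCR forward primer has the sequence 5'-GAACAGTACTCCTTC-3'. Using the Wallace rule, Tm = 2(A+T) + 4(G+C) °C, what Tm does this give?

44°C

Base counts: T=4, A=4, C=5, G=2
AT pairs contribute 8, GC pairs contribute 7.
Tm = 2×8 + 4×7 = 44°C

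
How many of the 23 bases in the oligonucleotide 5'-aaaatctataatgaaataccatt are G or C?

4

Base counts: C=3, A=12, T=7, G=1
Total G or C: 1 + 3 = 4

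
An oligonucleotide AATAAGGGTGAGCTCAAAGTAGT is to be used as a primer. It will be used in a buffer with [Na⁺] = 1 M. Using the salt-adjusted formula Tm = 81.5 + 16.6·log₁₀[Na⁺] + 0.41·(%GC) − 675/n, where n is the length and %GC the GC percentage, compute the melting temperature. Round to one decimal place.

68.2°C

Length n = 23. T=5, A=9, C=2, G=7
G+C = 9, so %GC = 9/23 × 100 = 39.13%
Salt term: 16.6 × (0) = 0
GC term: 0.41 × 39.13 = 16.043; length term: −675/23 = −29.348
Tm = 81.5 + (0) + 16.043 − 29.348 = 68.195 → 68.2°C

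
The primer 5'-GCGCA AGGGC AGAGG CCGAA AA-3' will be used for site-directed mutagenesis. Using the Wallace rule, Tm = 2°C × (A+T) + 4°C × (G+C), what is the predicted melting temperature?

72°C

Counting bases: A=8, G=9, C=5, T=0
AT pairs contribute 8, GC pairs contribute 14.
Tm = 2(8) + 4(14) = 16 + 56 = 72°C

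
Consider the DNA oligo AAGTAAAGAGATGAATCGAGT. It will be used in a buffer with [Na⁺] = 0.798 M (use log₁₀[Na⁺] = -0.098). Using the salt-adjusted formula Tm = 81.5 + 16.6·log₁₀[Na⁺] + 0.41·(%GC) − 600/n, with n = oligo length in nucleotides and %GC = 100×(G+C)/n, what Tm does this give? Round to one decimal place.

Length n = 21. Base counts: G=6, C=1, T=4, A=10
G+C = 7, so %GC = 7/21 × 100 = 33.333%
Salt term: 16.6 × (-0.098) = -1.627
GC term: 0.41 × 33.333 = 13.667; length term: −600/21 = −28.571
Tm = 81.5 + (-1.627) + 13.667 − 28.571 = 64.969 → 65.0°C

65.0°C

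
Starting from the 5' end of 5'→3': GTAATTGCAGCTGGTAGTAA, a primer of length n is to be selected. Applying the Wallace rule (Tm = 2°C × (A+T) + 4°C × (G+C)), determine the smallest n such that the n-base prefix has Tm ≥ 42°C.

First 13 bases: GTAATTGCAGCTG → Tm = 38°C (< 42°C)
First 14 bases: GTAATTGCAGCTGG → Tm = 42°C (≥ 42°C)
Each additional base adds 2°C (A/T) or 4°C (G/C), so Tm is non-decreasing in n; n = 14 is the first length to reach 42°C.

n = 14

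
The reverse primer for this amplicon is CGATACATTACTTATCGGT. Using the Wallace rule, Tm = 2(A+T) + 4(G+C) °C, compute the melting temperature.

52°C

C=4, A=5, T=7, G=3
A+T = 12, G+C = 7
Tm = 4·7 + 2·12 = 28 + 24 = 52°C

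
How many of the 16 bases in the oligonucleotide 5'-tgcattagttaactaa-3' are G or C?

4

Scanning the sequence gives C=2, G=2, T=6, A=6.
Total G or C: 2 + 2 = 4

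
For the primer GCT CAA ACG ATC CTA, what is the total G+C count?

G=2, T=3, C=5, A=5
Total G or C: 2 + 5 = 7

7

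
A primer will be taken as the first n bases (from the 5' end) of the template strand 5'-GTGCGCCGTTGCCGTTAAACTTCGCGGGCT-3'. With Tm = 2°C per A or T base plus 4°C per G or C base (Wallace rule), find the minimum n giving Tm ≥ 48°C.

First 13 bases: GTGCGCCGTTGCC → Tm = 46°C (< 48°C)
First 14 bases: GTGCGCCGTTGCCG → Tm = 50°C (≥ 48°C)
Each additional base adds 2°C (A/T) or 4°C (G/C), so Tm is non-decreasing in n; n = 14 is the first length to reach 48°C.

n = 14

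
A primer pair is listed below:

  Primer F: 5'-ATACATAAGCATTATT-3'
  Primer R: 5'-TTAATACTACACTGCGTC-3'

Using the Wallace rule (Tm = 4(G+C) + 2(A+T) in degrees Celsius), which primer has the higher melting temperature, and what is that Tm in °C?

Primer R, 50°C

Primer F: A+T=13, G+C=3 → Tm = 2(13)+4(3) = 38°C
Primer R: A+T=11, G+C=7 → Tm = 2(11)+4(7) = 50°C
38°C vs 50°C → primer R is higher.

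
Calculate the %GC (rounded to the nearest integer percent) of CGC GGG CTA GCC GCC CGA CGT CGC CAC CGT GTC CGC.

Base counts: G=12, A=3, C=17, T=4
G+C = 12 + 17 = 29 out of 36 bases
%GC = 29/36 × 100 = 80.56% ≈ 81%

81%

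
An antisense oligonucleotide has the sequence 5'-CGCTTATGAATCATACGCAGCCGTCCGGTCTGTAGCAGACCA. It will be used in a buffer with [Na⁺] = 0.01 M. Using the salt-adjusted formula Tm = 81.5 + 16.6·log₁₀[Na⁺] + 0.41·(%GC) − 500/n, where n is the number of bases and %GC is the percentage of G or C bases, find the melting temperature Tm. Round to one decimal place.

Length n = 42. Scanning the sequence gives T=9, G=10, C=13, A=10.
G+C = 23, so %GC = 23/42 × 100 = 54.762%
Salt term: 16.6 × (-2) = -33.2
GC term: 0.41 × 54.762 = 22.452; length term: −500/42 = −11.905
Tm = 81.5 + (-33.2) + 22.452 − 11.905 = 58.847 → 58.8°C

58.8°C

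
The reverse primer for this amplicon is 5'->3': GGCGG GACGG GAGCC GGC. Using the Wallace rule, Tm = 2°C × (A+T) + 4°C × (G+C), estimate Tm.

Base counts: T=0, A=2, G=11, C=5
AT pairs contribute 2, GC pairs contribute 16.
Tm = 2(2) + 4(16) = 4 + 64 = 68°C

68°C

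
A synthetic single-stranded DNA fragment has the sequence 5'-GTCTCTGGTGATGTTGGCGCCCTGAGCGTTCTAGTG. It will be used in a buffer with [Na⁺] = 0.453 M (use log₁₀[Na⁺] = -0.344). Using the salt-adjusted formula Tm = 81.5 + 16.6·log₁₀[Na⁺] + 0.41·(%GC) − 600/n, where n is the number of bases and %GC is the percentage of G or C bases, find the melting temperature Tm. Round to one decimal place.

Length n = 36. Counting bases: C=8, G=13, T=12, A=3
G+C = 21, so %GC = 21/36 × 100 = 58.333%
Salt term: 16.6 × (-0.344) = -5.71
GC term: 0.41 × 58.333 = 23.917; length term: −600/36 = −16.667
Tm = 81.5 + (-5.71) + 23.917 − 16.667 = 83.04 → 83.0°C

83.0°C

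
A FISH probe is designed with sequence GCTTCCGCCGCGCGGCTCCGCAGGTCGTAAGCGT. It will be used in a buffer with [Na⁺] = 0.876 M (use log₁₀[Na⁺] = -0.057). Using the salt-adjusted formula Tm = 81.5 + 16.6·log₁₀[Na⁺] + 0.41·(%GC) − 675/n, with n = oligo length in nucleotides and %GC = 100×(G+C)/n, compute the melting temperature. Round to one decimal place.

Length n = 34. Scanning the sequence gives T=6, G=12, C=13, A=3.
G+C = 25, so %GC = 25/34 × 100 = 73.529%
Salt term: 16.6 × (-0.057) = -0.946
GC term: 0.41 × 73.529 = 30.147; length term: −675/34 = −19.853
Tm = 81.5 + (-0.946) + 30.147 − 19.853 = 90.848 → 90.8°C

90.8°C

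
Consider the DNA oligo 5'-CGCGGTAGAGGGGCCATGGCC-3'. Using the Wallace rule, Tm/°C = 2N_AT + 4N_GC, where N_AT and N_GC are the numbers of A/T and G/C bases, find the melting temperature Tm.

A=3, C=6, G=10, T=2
AT pairs contribute 5, GC pairs contribute 16.
Tm = 2(5) + 4(16) = 10 + 64 = 74°C

74°C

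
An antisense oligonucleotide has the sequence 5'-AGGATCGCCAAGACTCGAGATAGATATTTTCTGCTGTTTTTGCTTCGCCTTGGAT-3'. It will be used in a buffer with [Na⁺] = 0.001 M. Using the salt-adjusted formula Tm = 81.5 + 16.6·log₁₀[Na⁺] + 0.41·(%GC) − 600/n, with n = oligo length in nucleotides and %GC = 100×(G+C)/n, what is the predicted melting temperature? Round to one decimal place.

38.7°C

Length n = 55. Scanning the sequence gives C=11, G=13, A=11, T=20.
G+C = 24, so %GC = 24/55 × 100 = 43.636%
Salt term: 16.6 × (-3) = -49.8
GC term: 0.41 × 43.636 = 17.891; length term: −600/55 = −10.909
Tm = 81.5 + (-49.8) + 17.891 − 10.909 = 38.682 → 38.7°C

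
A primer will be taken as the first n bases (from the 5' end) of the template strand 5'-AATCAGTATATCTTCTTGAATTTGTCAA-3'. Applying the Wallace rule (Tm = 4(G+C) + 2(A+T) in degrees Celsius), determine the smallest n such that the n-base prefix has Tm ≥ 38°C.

n = 15

First 14 bases: AATCAGTATATCTT → Tm = 34°C (< 38°C)
First 15 bases: AATCAGTATATCTTC → Tm = 38°C (≥ 38°C)
Each additional base adds 2°C (A/T) or 4°C (G/C), so Tm is non-decreasing in n; n = 15 is the first length to reach 38°C.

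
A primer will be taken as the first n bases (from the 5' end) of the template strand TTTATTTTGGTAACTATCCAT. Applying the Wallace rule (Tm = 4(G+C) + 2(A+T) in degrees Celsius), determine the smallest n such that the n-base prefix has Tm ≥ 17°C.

n = 9

First 8 bases: TTTATTTT → Tm = 16°C (< 17°C)
First 9 bases: TTTATTTTG → Tm = 20°C (≥ 17°C)
Since every base adds ≥2°C, Tm only increases with n, so the threshold is first crossed at n = 9.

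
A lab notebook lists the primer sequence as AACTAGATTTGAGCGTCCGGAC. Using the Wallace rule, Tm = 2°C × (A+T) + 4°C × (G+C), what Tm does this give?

Base counts: C=5, G=6, A=6, T=5
A+T = 11, G+C = 11
Tm = 4·11 + 2·11 = 44 + 22 = 66°C

66°C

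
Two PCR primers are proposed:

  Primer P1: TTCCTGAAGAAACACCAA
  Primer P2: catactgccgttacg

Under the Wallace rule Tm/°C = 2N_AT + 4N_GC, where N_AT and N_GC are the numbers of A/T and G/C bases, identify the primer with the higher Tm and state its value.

Primer P1: A+T=11, G+C=7 → Tm = 2(11)+4(7) = 50°C
Primer P2: A+T=7, G+C=8 → Tm = 2(7)+4(8) = 46°C
50°C vs 46°C → primer P1 is higher.

Primer P1, 50°C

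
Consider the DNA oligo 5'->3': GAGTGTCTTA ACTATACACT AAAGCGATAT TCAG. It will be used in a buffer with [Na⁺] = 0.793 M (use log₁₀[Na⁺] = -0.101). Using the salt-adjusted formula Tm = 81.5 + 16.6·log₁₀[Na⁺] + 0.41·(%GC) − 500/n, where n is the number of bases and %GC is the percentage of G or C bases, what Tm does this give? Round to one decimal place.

79.6°C

Length n = 34. Counting bases: T=10, C=6, A=12, G=6
G+C = 12, so %GC = 12/34 × 100 = 35.294%
Salt term: 16.6 × (-0.101) = -1.677
GC term: 0.41 × 35.294 = 14.471; length term: −500/34 = −14.706
Tm = 81.5 + (-1.677) + 14.471 − 14.706 = 79.588 → 79.6°C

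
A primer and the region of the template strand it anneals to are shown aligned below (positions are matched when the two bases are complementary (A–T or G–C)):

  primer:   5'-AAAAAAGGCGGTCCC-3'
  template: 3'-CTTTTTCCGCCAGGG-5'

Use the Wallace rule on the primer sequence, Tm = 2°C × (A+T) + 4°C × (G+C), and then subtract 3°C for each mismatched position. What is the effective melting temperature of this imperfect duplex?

Primer base counts: A=6, T=1, G=4, C=4 → A+T=7, G+C=8
Perfect-match Tm = 2(7) + 4(8) = 14 + 32 = 46°C
Mismatches (positions where the bases are not complementary): 1 (at position 1)
Effective Tm = 46 − 1×3 = 46 − 3 = 43°C

43°C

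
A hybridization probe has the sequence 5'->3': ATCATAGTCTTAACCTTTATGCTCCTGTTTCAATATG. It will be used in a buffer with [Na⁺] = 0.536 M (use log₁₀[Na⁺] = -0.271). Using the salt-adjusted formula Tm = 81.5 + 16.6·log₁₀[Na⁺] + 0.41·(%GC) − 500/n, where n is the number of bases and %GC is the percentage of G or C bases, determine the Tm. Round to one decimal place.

Length n = 37. Base counts: G=4, C=8, A=9, T=16
G+C = 12, so %GC = 12/37 × 100 = 32.432%
Salt term: 16.6 × (-0.271) = -4.499
GC term: 0.41 × 32.432 = 13.297; length term: −500/37 = −13.514
Tm = 81.5 + (-4.499) + 13.297 − 13.514 = 76.784 → 76.8°C

76.8°C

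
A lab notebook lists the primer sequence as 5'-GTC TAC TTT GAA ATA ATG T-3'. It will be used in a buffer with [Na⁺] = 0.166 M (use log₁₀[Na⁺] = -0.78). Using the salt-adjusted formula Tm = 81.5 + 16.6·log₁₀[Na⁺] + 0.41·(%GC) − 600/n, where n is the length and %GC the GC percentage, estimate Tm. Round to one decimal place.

Length n = 19. Scanning the sequence gives T=8, A=6, C=2, G=3.
G+C = 5, so %GC = 5/19 × 100 = 26.316%
Salt term: 16.6 × (-0.78) = -12.948
GC term: 0.41 × 26.316 = 10.79; length term: −600/19 = −31.579
Tm = 81.5 + (-12.948) + 10.79 − 31.579 = 47.763 → 47.8°C

47.8°C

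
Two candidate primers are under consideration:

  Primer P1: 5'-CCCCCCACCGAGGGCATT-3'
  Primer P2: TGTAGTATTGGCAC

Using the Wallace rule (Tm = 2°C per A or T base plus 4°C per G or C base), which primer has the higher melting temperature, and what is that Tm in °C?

Primer P1: A+T=5, G+C=13 → Tm = 2(5)+4(13) = 62°C
Primer P2: A+T=8, G+C=6 → Tm = 2(8)+4(6) = 40°C
62°C vs 40°C → primer P1 is higher.

Primer P1, 62°C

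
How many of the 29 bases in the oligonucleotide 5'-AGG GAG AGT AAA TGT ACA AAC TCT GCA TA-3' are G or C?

C=4, G=7, A=12, T=6
G+C = 7 + 4 = 11

11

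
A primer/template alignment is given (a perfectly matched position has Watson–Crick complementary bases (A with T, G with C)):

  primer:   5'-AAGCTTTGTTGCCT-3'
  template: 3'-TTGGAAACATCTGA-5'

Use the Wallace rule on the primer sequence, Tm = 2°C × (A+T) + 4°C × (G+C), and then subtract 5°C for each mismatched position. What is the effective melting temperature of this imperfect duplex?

25°C

Primer base counts: A=2, T=6, G=3, C=3 → A+T=8, G+C=6
Perfect-match Tm = 2(8) + 4(6) = 16 + 24 = 40°C
Mismatches (positions where the bases are not complementary): 3 (at positions 3, 10, 12)
Effective Tm = 40 − 3×5 = 40 − 15 = 25°C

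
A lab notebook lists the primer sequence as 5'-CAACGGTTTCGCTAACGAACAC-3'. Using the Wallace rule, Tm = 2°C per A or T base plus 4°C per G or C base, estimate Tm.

Base counts: T=4, A=7, C=7, G=4
A+T = 11, G+C = 11
Tm = 2(11) + 4(11) = 22 + 44 = 66°C

66°C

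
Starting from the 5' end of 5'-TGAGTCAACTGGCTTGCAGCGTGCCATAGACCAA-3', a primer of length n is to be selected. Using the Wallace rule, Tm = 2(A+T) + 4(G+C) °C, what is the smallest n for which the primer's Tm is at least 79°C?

n = 25

First 24 bases: TGAGTCAACTGGCTTGCAGCGTGC → Tm = 76°C (< 79°C)
First 25 bases: TGAGTCAACTGGCTTGCAGCGTGCC → Tm = 80°C (≥ 79°C)
Since every base adds ≥2°C, Tm only increases with n, so the threshold is first crossed at n = 25.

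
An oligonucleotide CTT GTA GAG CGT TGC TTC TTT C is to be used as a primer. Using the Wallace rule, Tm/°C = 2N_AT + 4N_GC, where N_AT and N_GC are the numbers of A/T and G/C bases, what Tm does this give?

64°C

Counting bases: A=2, G=5, C=5, T=10
AT pairs contribute 12, GC pairs contribute 10.
Tm = 2(12) + 4(10) = 24 + 40 = 64°C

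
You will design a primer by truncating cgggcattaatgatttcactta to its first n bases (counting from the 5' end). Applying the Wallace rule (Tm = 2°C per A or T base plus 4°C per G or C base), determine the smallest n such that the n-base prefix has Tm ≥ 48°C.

n = 17

First 16 bases: CGGGCATTAATGATTT → Tm = 44°C (< 48°C)
First 17 bases: CGGGCATTAATGATTTC → Tm = 48°C (≥ 48°C)
Since every base adds ≥2°C, Tm only increases with n, so the threshold is first crossed at n = 17.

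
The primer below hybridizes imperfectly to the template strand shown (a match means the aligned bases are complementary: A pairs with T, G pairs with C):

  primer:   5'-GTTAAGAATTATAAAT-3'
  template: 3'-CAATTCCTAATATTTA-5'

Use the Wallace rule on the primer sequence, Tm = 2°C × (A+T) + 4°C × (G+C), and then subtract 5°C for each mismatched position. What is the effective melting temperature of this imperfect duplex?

Primer base counts: A=8, T=6, G=2, C=0 → A+T=14, G+C=2
Perfect-match Tm = 2(14) + 4(2) = 28 + 8 = 36°C
Mismatches (positions where the bases are not complementary): 1 (at position 7)
Effective Tm = 36 − 1×5 = 36 − 5 = 31°C

31°C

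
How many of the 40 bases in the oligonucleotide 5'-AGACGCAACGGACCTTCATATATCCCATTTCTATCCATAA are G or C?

16

Base counts: T=11, C=12, A=13, G=4
G+C = 4 + 12 = 16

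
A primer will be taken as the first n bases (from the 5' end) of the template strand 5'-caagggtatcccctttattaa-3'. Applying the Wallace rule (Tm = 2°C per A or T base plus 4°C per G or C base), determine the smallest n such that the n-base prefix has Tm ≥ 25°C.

First 8 bases: CAAGGGTA → Tm = 24°C (< 25°C)
First 9 bases: CAAGGGTAT → Tm = 26°C (≥ 25°C)
Since every base adds ≥2°C, Tm only increases with n, so the threshold is first crossed at n = 9.

n = 9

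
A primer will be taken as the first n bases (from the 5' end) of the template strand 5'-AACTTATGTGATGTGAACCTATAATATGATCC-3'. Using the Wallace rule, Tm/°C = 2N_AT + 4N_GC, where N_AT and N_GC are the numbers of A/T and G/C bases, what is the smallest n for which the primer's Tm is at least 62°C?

First 23 bases: AACTTATGTGATGTGAACCTATA → Tm = 60°C (< 62°C)
First 24 bases: AACTTATGTGATGTGAACCTATAA → Tm = 62°C (≥ 62°C)
Since every base adds ≥2°C, Tm only increases with n, so the threshold is first crossed at n = 24.

n = 24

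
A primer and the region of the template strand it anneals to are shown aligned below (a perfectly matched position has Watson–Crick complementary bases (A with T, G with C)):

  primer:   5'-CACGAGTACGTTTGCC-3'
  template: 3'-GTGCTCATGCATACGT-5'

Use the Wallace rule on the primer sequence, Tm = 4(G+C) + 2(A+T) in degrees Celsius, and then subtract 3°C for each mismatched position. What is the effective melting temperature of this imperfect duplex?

44°C

Primer base counts: A=3, T=4, G=4, C=5 → A+T=7, G+C=9
Perfect-match Tm = 2(7) + 4(9) = 14 + 36 = 50°C
Mismatches (positions where the bases are not complementary): 2 (at positions 12, 16)
Effective Tm = 50 − 2×3 = 50 − 6 = 44°C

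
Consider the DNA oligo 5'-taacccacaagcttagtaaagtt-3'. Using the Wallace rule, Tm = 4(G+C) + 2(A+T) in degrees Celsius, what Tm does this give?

62°C

Base counts: C=5, A=9, G=3, T=6
A+T = 15, G+C = 8
Tm = 2(15) + 4(8) = 30 + 32 = 62°C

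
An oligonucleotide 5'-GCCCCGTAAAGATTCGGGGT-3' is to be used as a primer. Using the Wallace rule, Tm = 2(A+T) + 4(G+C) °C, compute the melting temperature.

A=4, T=4, C=5, G=7
So N_AT = 8 and N_GC = 12.
Tm = 2×8 + 4×12 = 64°C

64°C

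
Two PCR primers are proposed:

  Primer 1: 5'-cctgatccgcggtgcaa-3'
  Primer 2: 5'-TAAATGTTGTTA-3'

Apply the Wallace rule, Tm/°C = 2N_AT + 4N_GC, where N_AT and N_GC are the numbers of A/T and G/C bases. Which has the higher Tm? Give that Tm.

Primer 1, 56°C

Primer 1: A+T=6, G+C=11 → Tm = 2(6)+4(11) = 56°C
Primer 2: A+T=10, G+C=2 → Tm = 2(10)+4(2) = 28°C
56°C vs 28°C → primer 1 is higher.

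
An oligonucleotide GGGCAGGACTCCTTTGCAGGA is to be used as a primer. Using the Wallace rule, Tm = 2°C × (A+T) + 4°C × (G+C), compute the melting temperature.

68°C

C=5, G=8, A=4, T=4
AT pairs contribute 8, GC pairs contribute 13.
Tm = 2(8) + 4(13) = 16 + 52 = 68°C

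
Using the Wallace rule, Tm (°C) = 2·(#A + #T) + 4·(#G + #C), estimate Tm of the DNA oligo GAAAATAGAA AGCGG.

C=1, G=5, A=8, T=1
So N_AT = 9 and N_GC = 6.
Tm = 2×9 + 4×6 = 42°C

42°C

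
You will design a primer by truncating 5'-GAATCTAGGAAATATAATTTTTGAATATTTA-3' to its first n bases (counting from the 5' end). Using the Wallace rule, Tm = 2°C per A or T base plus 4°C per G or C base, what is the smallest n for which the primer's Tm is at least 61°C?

n = 26

First 25 bases: GAATCTAGGAAATATAATTTTTGAA → Tm = 60°C (< 61°C)
First 26 bases: GAATCTAGGAAATATAATTTTTGAAT → Tm = 62°C (≥ 61°C)
Each additional base adds 2°C (A/T) or 4°C (G/C), so Tm is non-decreasing in n; n = 26 is the first length to reach 61°C.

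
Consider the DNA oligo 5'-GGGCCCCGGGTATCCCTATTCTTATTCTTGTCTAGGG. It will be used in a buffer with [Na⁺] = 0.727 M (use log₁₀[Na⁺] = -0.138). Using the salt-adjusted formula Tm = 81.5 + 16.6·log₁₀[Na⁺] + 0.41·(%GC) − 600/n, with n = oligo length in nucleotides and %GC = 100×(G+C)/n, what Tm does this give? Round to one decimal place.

Length n = 37. Scanning the sequence gives G=10, C=10, T=13, A=4.
G+C = 20, so %GC = 20/37 × 100 = 54.054%
Salt term: 16.6 × (-0.138) = -2.291
GC term: 0.41 × 54.054 = 22.162; length term: −600/37 = −16.216
Tm = 81.5 + (-2.291) + 22.162 − 16.216 = 85.155 → 85.2°C

85.2°C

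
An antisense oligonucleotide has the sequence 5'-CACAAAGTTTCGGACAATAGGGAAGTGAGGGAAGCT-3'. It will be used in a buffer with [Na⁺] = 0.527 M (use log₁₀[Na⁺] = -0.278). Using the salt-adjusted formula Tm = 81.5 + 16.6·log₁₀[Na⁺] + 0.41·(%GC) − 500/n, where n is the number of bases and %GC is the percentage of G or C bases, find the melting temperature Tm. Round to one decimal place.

Length n = 36. Scanning the sequence gives T=6, C=5, A=13, G=12.
G+C = 17, so %GC = 17/36 × 100 = 47.222%
Salt term: 16.6 × (-0.278) = -4.615
GC term: 0.41 × 47.222 = 19.361; length term: −500/36 = −13.889
Tm = 81.5 + (-4.615) + 19.361 − 13.889 = 82.357 → 82.4°C

82.4°C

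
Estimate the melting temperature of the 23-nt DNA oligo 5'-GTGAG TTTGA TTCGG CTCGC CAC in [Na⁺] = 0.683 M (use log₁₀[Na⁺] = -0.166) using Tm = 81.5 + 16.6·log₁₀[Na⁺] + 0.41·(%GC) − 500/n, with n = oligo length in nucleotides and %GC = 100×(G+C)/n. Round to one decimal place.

Length n = 23. Base counts: A=3, G=7, C=6, T=7
G+C = 13, so %GC = 13/23 × 100 = 56.522%
Salt term: 16.6 × (-0.166) = -2.756
GC term: 0.41 × 56.522 = 23.174; length term: −500/23 = −21.739
Tm = 81.5 + (-2.756) + 23.174 − 21.739 = 80.179 → 80.2°C

80.2°C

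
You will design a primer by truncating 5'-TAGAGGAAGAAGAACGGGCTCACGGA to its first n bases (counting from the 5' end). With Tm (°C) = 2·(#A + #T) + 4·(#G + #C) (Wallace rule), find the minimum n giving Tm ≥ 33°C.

First 11 bases: TAGAGGAAGAA → Tm = 30°C (< 33°C)
First 12 bases: TAGAGGAAGAAG → Tm = 34°C (≥ 33°C)
Since every base adds ≥2°C, Tm only increases with n, so the threshold is first crossed at n = 12.

n = 12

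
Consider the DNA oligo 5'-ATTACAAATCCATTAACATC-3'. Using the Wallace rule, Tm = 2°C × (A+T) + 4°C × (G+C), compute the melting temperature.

50°C

Counting bases: C=5, T=6, A=9, G=0
So N_AT = 15 and N_GC = 5.
Tm = 2(15) + 4(5) = 30 + 20 = 50°C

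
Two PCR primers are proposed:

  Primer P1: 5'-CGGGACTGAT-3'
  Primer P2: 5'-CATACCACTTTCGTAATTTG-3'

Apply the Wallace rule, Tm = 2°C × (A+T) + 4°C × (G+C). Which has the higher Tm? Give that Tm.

Primer P2, 54°C

Primer P1: A+T=4, G+C=6 → Tm = 2(4)+4(6) = 32°C
Primer P2: A+T=13, G+C=7 → Tm = 2(13)+4(7) = 54°C
32°C vs 54°C → primer P2 is higher.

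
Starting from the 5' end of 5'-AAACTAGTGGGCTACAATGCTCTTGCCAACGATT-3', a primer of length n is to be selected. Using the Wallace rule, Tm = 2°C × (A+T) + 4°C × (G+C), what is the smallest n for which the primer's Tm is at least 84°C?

n = 29

First 28 bases: AAACTAGTGGGCTACAATGCTCTTGCCA → Tm = 82°C (< 84°C)
First 29 bases: AAACTAGTGGGCTACAATGCTCTTGCCAA → Tm = 84°C (≥ 84°C)
Since every base adds ≥2°C, Tm only increases with n, so the threshold is first crossed at n = 29.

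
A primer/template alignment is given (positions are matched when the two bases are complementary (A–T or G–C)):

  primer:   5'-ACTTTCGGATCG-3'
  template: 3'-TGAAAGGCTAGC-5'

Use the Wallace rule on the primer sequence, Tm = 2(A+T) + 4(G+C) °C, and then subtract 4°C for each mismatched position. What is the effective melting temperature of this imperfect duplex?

32°C

Primer base counts: A=2, T=4, G=3, C=3 → A+T=6, G+C=6
Perfect-match Tm = 2(6) + 4(6) = 12 + 24 = 36°C
Mismatches (positions where the bases are not complementary): 1 (at position 7)
Effective Tm = 36 − 1×4 = 36 − 4 = 32°C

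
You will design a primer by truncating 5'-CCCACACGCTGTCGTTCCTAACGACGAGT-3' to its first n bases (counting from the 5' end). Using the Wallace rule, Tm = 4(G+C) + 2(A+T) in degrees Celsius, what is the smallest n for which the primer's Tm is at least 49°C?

First 14 bases: CCCACACGCTGTCG → Tm = 48°C (< 49°C)
First 15 bases: CCCACACGCTGTCGT → Tm = 50°C (≥ 49°C)
Since every base adds ≥2°C, Tm only increases with n, so the threshold is first crossed at n = 15.

n = 15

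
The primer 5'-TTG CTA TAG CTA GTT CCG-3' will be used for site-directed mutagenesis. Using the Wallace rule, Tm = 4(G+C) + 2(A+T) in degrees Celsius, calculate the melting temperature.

52°C

G=4, C=4, T=7, A=3
AT pairs contribute 10, GC pairs contribute 8.
Tm = 2×10 + 4×8 = 52°C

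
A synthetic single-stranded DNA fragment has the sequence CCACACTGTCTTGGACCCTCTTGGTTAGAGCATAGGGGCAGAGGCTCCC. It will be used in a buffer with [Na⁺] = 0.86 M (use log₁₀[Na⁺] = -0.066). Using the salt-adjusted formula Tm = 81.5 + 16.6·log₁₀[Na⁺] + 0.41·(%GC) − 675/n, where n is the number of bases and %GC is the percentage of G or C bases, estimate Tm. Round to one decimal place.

Length n = 49. Scanning the sequence gives A=9, C=15, G=14, T=11.
G+C = 29, so %GC = 29/49 × 100 = 59.184%
Salt term: 16.6 × (-0.066) = -1.096
GC term: 0.41 × 59.184 = 24.265; length term: −675/49 = −13.776
Tm = 81.5 + (-1.096) + 24.265 − 13.776 = 90.893 → 90.9°C

90.9°C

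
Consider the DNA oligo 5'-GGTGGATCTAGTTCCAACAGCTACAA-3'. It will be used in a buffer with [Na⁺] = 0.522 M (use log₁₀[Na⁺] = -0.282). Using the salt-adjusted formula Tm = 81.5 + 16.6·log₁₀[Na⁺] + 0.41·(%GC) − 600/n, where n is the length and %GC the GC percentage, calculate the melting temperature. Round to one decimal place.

72.7°C

Length n = 26. C=6, A=8, T=6, G=6
G+C = 12, so %GC = 12/26 × 100 = 46.154%
Salt term: 16.6 × (-0.282) = -4.681
GC term: 0.41 × 46.154 = 18.923; length term: −600/26 = −23.077
Tm = 81.5 + (-4.681) + 18.923 − 23.077 = 72.665 → 72.7°C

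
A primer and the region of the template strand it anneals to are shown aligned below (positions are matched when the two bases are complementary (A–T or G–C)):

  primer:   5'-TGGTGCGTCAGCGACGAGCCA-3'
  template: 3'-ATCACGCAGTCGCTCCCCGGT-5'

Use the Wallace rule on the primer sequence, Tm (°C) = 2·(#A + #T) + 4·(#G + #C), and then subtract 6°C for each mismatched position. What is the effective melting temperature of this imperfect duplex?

52°C

Primer base counts: A=4, T=3, G=8, C=6 → A+T=7, G+C=14
Perfect-match Tm = 2(7) + 4(14) = 14 + 56 = 70°C
Mismatches (positions where the bases are not complementary): 3 (at positions 2, 15, 17)
Effective Tm = 70 − 3×6 = 70 − 18 = 52°C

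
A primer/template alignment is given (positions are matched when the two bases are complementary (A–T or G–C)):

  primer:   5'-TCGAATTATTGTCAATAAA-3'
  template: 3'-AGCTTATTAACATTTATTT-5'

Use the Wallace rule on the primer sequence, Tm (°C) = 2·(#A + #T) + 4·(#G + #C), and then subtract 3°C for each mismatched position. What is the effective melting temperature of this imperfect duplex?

Primer base counts: A=8, T=7, G=2, C=2 → A+T=15, G+C=4
Perfect-match Tm = 2(15) + 4(4) = 30 + 16 = 46°C
Mismatches (positions where the bases are not complementary): 2 (at positions 7, 13)
Effective Tm = 46 − 2×3 = 46 − 6 = 40°C

40°C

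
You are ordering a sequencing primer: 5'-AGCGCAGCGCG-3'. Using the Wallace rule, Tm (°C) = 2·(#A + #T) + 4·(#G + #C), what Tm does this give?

T=0, G=5, A=2, C=4
AT pairs contribute 2, GC pairs contribute 9.
Tm = 2×2 + 4×9 = 40°C

40°C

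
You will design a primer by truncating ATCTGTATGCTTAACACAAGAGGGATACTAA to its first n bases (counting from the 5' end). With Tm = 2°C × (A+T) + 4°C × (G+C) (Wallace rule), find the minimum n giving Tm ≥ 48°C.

n = 18

First 17 bases: ATCTGTATGCTTAACAC → Tm = 46°C (< 48°C)
First 18 bases: ATCTGTATGCTTAACACA → Tm = 48°C (≥ 48°C)
Since every base adds ≥2°C, Tm only increases with n, so the threshold is first crossed at n = 18.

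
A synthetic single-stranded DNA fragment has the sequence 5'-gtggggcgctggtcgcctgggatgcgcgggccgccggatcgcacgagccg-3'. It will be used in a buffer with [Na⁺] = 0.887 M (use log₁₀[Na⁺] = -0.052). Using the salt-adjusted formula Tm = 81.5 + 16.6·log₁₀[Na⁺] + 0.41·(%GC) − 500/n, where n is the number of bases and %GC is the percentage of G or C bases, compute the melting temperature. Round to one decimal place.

Length n = 50. Base counts: G=24, C=16, T=6, A=4
G+C = 40, so %GC = 40/50 × 100 = 80%
Salt term: 16.6 × (-0.052) = -0.863
GC term: 0.41 × 80 = 32.8; length term: −500/50 = −10
Tm = 81.5 + (-0.863) + 32.8 − 10 = 103.437 → 103.4°C

103.4°C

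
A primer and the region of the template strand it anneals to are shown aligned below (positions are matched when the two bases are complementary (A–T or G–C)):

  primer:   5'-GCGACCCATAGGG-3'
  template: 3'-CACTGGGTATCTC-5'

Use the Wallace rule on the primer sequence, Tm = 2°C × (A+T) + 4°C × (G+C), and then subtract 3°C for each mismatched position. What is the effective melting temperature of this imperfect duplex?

38°C

Primer base counts: A=3, T=1, G=5, C=4 → A+T=4, G+C=9
Perfect-match Tm = 2(4) + 4(9) = 8 + 36 = 44°C
Mismatches (positions where the bases are not complementary): 2 (at positions 2, 12)
Effective Tm = 44 − 2×3 = 44 − 6 = 38°C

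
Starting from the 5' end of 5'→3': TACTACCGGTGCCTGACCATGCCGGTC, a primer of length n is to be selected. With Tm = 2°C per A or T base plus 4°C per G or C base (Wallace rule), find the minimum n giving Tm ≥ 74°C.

First 22 bases: TACTACCGGTGCCTGACCATGC → Tm = 70°C (< 74°C)
First 23 bases: TACTACCGGTGCCTGACCATGCC → Tm = 74°C (≥ 74°C)
Since every base adds ≥2°C, Tm only increases with n, so the threshold is first crossed at n = 23.

n = 23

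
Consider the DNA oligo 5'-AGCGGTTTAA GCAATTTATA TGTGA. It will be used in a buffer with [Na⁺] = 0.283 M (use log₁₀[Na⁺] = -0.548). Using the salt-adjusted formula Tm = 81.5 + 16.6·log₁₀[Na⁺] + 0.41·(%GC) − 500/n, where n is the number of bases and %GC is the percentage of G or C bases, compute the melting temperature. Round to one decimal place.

65.5°C

Length n = 25. Base counts: A=8, G=6, T=9, C=2
G+C = 8, so %GC = 8/25 × 100 = 32%
Salt term: 16.6 × (-0.548) = -9.097
GC term: 0.41 × 32 = 13.12; length term: −500/25 = −20
Tm = 81.5 + (-9.097) + 13.12 − 20 = 65.523 → 65.5°C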